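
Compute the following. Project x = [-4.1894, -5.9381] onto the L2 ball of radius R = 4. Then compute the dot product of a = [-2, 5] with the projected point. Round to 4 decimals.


Step 1: Compute ||x|| (intermediates to 6 decimals).
||x|| = sqrt((-4.1894)^2 + (-5.9381)^2) = 7.267194
Step 2: Project.
Since ||x|| > R, scale = R/||x|| = 4/7.267194 = 0.550419, proj(x) = scale * x
proj(x) = [-2.305925, -3.268443]
Step 3: Dot product.
a^T * proj(x) = -2*(-2.305925) + 5*(-3.268443) = -11.7304


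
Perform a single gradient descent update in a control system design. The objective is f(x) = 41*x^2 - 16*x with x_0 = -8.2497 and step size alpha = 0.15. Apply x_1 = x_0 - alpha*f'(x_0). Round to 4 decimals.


We compute the gradient at x_0 and apply the update.
f'(x) = 82*x - 16
f'(-8.2497) = 82*-8.2497 - 16 = -692.4754
x_1 = -8.2497 - 0.15*-692.4754 = 95.6216


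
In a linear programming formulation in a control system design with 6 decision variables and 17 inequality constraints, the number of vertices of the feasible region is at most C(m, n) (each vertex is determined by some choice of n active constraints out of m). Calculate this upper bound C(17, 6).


Each vertex corresponds to some choice of n active constraints out of m, so the number of vertices is at most C(m, n) = m! / (n!(m-n)!).
m = 17, n = 6
Numerator: 17 * 16 * 15 * 14 * 13 * 12
Denominator: 6! = 720
C(17, 6) = 12376


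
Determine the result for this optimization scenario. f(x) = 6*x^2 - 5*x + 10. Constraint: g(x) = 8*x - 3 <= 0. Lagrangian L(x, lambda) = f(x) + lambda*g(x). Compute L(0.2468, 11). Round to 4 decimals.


Step 1: Evaluate f(x).
f(0.2468) = 6*0.2468^2 - 5*0.2468 + 10 = 9.1315
Step 2: Evaluate g(x).
g(0.2468) = 8*0.2468 - 3 = -1.0256
Step 3: Compute Lagrangian.
L = 9.1315 + 11*-1.0256 = -2.1501


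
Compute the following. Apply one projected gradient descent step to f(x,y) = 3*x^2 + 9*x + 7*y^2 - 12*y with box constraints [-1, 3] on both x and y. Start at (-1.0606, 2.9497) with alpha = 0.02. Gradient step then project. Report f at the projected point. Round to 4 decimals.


Step 1: Compute gradient at (-1.0606, 2.9497).
grad_x = 2*3*-1.0606 + 9 = 2.6364
grad_y = 2*7*2.9497 - 12 = 29.2958
Step 2: Gradient step.
x_raw = -1.0606 - 0.02*2.6364 = -1.1133
y_raw = 2.9497 - 0.02*29.2958 = 2.3638
Step 3: Project onto [-1, 3].
x_proj = clip(-1.1133) = -1.0
y_proj = clip(2.3638) = 2.3638
Step 4: Evaluate f.
f(-1.0, 2.3638) = 4.7469


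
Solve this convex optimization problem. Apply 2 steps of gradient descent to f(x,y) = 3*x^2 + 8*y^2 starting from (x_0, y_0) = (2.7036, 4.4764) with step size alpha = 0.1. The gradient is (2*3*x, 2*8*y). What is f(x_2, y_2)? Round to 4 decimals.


Gradient descent on f(x,y) = 3*x^2 + 8*y^2.
Starting point: (2.7036, 4.4764), alpha = 0.1
Step 1: grad_x = 2*3*2.7036 = 16.2216, grad_y = 2*8*4.4764 = 71.6224
  x_1 = 2.7036 - 0.1*16.2216 = 1.0814
  y_1 = 4.4764 - 0.1*71.6224 = -2.6858
Step 2: grad_x = 2*3*1.0814 = 6.4886, grad_y = 2*8*-2.6858 = -42.9734
  x_2 = 1.0814 - 0.1*6.4886 = 0.4326
  y_2 = -2.6858 - 0.1*-42.9734 = 1.6115
f(0.4326, 1.6115) = 3*0.4326^2 + 8*1.6115^2 = 21.3369


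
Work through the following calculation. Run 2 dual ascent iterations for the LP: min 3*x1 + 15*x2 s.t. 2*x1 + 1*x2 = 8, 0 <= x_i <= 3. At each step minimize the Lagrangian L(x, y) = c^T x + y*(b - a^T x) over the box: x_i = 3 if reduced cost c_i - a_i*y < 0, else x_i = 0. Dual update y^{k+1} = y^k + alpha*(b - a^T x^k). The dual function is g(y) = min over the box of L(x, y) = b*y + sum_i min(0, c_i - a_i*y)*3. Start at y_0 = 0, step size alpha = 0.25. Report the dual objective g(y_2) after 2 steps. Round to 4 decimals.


Dual ascent for LP: min 3*x1 + 15*x2, 2*x1 + 1*x2 = 8, 0 <= x_i <= 3
Step 1: y^k = 0.0, reduced costs: (3.0, 15.0)
  x^k = (0.0, 0.0), subgradient = b - a^T x = 8.0
  y^{k+1} = 0.0 + 0.25*8.0 = 2.0
Step 2: y^k = 2.0, reduced costs: (-1.0, 13.0)
  x^k = (3.0, 0.0), subgradient = b - a^T x = 2.0
  y^{k+1} = 2.0 + 0.25*2.0 = 2.5
Dual objective at y_2 = 2.5: reduced costs (-2.0, 12.5), box minimizer x = (3.0, 0.0)
g(y_2) = b*y + (c1 - a1*y)*x1 + (c2 - a2*y)*x2 = 8*2.5 + (-2.0)*3.0 + 12.5*0.0 = 20.0 - 6.0 + 0.0 = 14.0


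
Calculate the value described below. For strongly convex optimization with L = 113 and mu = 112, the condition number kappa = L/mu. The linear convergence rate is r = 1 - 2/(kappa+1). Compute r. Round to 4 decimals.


Step 1: Compute the condition number.
kappa = L/mu = 113/112 = 1.0089
Step 2: Compute the convergence rate.
r = 1 - 2/(kappa + 1) = 1 - 2*mu/(L + mu) = (L - mu)/(L + mu) = 1/225 = 0.0044


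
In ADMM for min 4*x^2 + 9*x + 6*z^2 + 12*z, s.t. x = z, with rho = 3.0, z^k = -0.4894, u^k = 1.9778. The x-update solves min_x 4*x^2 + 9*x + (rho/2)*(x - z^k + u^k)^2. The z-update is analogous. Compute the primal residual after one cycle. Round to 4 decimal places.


ADMM iteration with rho = 3.0, z^k = -0.4894, u^k = 1.9778
Step 1: x-update.
Minimize 4*x^2 + 9*x + (3.0/2)*(x + 0.4894 + 1.9778)^2
FOC: (2*4 + 3.0)*x = -9 + 3.0*(-0.4894 - 1.9778)
x^{k+1} = -1.4911
Step 2: z-update.
Minimize 6*z^2 + 12*z + (3.0/2)*(-1.4911 - z + 1.9778)^2
FOC: (2*6 + 3.0)*z = -12 + 3.0*(-1.4911 + 1.9778)
z^{k+1} = -0.7027
Step 3: u-update.
u^{k+1} = 1.9778 - 1.4911 + 0.7027 = 1.1894
Step 4: Primal residual = |-1.4911 + 0.7027| = 0.7884


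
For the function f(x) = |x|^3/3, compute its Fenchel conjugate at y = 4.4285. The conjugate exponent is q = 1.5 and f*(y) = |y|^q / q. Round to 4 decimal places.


The conjugate exponent q satisfies 1/p + 1/q = 1.
p = 3, so q = 3/(3 - 1) = 1.5
|y|^q = 4.4285^1.5 = 9.3193
f*(4.4285) = 9.3193 / 1.5 = 6.2129


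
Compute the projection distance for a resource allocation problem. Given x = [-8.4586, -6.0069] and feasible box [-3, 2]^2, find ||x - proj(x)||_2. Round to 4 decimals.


Project each component onto [-3, 2].
clip(-8.4586) = -3.0, clip(-6.0069) = -3.0
Projection = [-3.0, -3.0]
Squared diffs: [29.7963, 9.0414]
Distance = sqrt(38.8377) = 6.232


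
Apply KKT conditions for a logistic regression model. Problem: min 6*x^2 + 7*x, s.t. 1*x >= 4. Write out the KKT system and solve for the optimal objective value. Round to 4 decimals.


Step 1: Try lambda = 0 (constraint inactive).
x_unc = -7/(2*6) = -0.5833
Check: 1*-0.5833 = -0.5833 < 4 -- violated!
Step 2: Constraint must be active: 1*x = 4
x* = 4/1 = 4.0
lambda = (2*6*4.0 + 7)/1 = 55.0
Step 3: Compute optimal value.
f(x*) = 6*4.0^2 + 7*4.0 = 124.0


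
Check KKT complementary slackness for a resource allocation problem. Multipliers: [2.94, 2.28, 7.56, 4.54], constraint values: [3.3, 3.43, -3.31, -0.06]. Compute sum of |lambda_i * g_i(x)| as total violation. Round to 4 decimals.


KKT complementary slackness check:
lambda_1 * g_1 = 2.94 * 3.3 = 9.702
lambda_2 * g_2 = 2.28 * 3.43 = 7.8204
lambda_3 * g_3 = 7.56 * -3.31 = -25.0236
lambda_4 * g_4 = 4.54 * -0.06 = -0.2724
Total violation = 9.702 + 7.8204 + 25.0236 + 0.2724 = 42.8184


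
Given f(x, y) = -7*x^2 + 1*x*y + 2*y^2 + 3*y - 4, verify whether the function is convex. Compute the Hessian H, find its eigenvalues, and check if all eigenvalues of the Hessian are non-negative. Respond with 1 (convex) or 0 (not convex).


The Hessian of f(x,y) = -7*x^2 + 1*x*y + 2*y^2 + 3*y - 4 is:
H = [[-14, 1], [1, 4]]
Trace = -14 + 4 = -10
Determinant = -14*4 - (1)^2 = -57
Discriminant = (-10)^2 - 4*-57 = 328.0
Eigenvalues: lambda_1 = -14.0554, lambda_2 = 4.0554
The function is not convex.

0


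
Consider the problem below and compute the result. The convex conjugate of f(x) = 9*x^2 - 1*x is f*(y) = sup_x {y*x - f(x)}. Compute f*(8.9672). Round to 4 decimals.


f*(y) = sup_x {y*x - a*x^2 - b*x} = sup_x {(y-b)*x - a*x^2}
FOC: (y - b) - 2a*x = 0 => x* = (y - b)/(2a)
x* = (8.9672 + 1)/(2*9) = 0.5537
f*(8.9672) = (y-b)^2/(4a) = (8.9672 + 1)^2/(4*9)
= 99.3451/36 = 2.7596


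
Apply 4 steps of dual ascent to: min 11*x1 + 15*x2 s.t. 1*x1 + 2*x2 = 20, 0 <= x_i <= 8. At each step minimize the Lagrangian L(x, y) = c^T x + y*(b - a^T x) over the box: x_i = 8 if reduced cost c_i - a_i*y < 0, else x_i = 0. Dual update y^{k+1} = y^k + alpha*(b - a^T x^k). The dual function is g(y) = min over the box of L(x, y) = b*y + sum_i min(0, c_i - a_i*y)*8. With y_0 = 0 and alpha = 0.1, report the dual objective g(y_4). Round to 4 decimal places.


Dual ascent for LP: min 11*x1 + 15*x2, 1*x1 + 2*x2 = 20, 0 <= x_i <= 8
Step 1: y^k = 0.0, reduced costs: (11.0, 15.0)
  x^k = (0.0, 0.0), subgradient = b - a^T x = 20.0
  y^{k+1} = 0.0 + 0.1*20.0 = 2.0
Step 2: y^k = 2.0, reduced costs: (9.0, 11.0)
  x^k = (0.0, 0.0), subgradient = b - a^T x = 20.0
  y^{k+1} = 2.0 + 0.1*20.0 = 4.0
Step 3: y^k = 4.0, reduced costs: (7.0, 7.0)
  x^k = (0.0, 0.0), subgradient = b - a^T x = 20.0
  y^{k+1} = 4.0 + 0.1*20.0 = 6.0
Step 4: y^k = 6.0, reduced costs: (5.0, 3.0)
  x^k = (0.0, 0.0), subgradient = b - a^T x = 20.0
  y^{k+1} = 6.0 + 0.1*20.0 = 8.0
Dual objective at y_4 = 8.0: reduced costs (3.0, -1.0), box minimizer x = (0.0, 8.0)
g(y_4) = b*y + (c1 - a1*y)*x1 + (c2 - a2*y)*x2 = 20*8.0 + 3.0*0.0 + (-1.0)*8.0 = 160.0 + 0.0 - 8.0 = 152.0


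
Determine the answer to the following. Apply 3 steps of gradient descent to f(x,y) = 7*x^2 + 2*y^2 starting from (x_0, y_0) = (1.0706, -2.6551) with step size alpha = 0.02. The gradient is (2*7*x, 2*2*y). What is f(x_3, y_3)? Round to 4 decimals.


Gradient descent on f(x,y) = 7*x^2 + 2*y^2.
Starting point: (1.0706, -2.6551), alpha = 0.02
Step 1: grad_x = 2*7*1.0706 = 14.9884, grad_y = 2*2*-2.6551 = -10.6204
  x_1 = 1.0706 - 0.02*14.9884 = 0.7708
  y_1 = -2.6551 - 0.02*-10.6204 = -2.4427
Step 2: grad_x = 2*7*0.7708 = 10.7916, grad_y = 2*2*-2.4427 = -9.7708
  x_2 = 0.7708 - 0.02*10.7916 = 0.555
  y_2 = -2.4427 - 0.02*-9.7708 = -2.2473
Step 3: grad_x = 2*7*0.555 = 7.77, grad_y = 2*2*-2.2473 = -8.9891
  x_3 = 0.555 - 0.02*7.77 = 0.3996
  y_3 = -2.2473 - 0.02*-8.9891 = -2.0675
f(0.3996, -2.0675) = 7*0.3996^2 + 2*(-2.0675)^2 = 9.6668


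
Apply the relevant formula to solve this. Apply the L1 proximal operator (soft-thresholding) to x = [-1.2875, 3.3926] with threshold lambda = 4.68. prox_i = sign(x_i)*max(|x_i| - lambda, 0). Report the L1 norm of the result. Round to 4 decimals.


Soft-thresholding with lambda = 4.68:
prox(-1.2875) = sign(-1.2875)*max(|-1.2875| - 4.68, 0) = 0.0
prox(3.3926) = sign(3.3926)*max(|3.3926| - 4.68, 0) = 0.0
prox(x) = [0.0, 0.0]
||prox(x)||_1 = 0.0 + 0.0 = 0.0


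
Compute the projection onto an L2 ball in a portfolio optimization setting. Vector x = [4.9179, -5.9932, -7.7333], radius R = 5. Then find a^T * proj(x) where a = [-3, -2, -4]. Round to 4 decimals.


Step 1: Compute ||x|| (intermediates to 6 decimals).
||x|| = sqrt(4.9179^2 + (-5.9932)^2 + (-7.7333)^2) = 10.950256
Step 2: Project.
Since ||x|| > R, scale = R/||x|| = 5/10.950256 = 0.45661, proj(x) = scale * x
proj(x) = [2.245562, -2.736555, -3.531102]
Step 3: Dot product.
a^T * proj(x) = -3*2.245562 - 2*(-2.736555) - 4*(-3.531102) = 12.8608


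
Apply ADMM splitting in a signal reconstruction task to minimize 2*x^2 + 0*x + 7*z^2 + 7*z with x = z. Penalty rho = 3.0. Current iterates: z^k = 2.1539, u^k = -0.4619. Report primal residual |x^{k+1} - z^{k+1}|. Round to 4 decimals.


ADMM iteration with rho = 3.0, z^k = 2.1539, u^k = -0.4619
Step 1: x-update.
Minimize 2*x^2 + 0*x + (3.0/2)*(x - 2.1539 - 0.4619)^2
FOC: (2*2 + 3.0)*x = 0 + 3.0*(2.1539 + 0.4619)
x^{k+1} = 1.1211
Step 2: z-update.
Minimize 7*z^2 + 7*z + (3.0/2)*(1.1211 - z - 0.4619)^2
FOC: (2*7 + 3.0)*z = -7 + 3.0*(1.1211 - 0.4619)
z^{k+1} = -0.2954
Step 3: u-update.
u^{k+1} = -0.4619 + 1.1211 + 0.2954 = 0.9546
Step 4: Primal residual = |1.1211 + 0.2954| = 1.4165


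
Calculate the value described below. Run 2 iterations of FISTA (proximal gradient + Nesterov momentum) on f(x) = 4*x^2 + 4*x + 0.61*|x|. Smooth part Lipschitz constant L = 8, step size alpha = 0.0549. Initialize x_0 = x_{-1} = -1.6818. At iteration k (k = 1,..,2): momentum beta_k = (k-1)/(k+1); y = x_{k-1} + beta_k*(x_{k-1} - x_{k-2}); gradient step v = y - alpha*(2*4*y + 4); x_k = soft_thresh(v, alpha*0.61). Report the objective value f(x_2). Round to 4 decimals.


FISTA on f(x) = 4*x^2 + 4*x + 0.61*|x|
L = 8, alpha = 0.0549
Iteration 1: beta = 0.0, y = -1.6818 + 0.0*(-1.6818 + 1.6818) = -1.6818
  grad(y) = -9.4544, v = y - alpha*grad = -1.1628
  prox(v) = soft_thresh(-1.1628, 0.0335) = -1.1293
Iteration 2: beta = 0.3333, y = -1.1293 + 0.3333*(-1.1293 + 1.6818) = -0.9451
  grad(y) = -3.5607, v = y - alpha*grad = -0.7496
  prox(v) = soft_thresh(-0.7496, 0.0335) = -0.7161
f(x_2) = 4*(-0.7161)^2 + 4*(-0.7161) + 0.61*|-0.7161| = -0.3763


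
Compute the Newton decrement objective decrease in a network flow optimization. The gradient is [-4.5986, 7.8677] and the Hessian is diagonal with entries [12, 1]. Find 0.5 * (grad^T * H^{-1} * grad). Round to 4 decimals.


Step 1: H is diagonal, so H^(-1) * g = [-0.3832, 7.8677].
Step 2: g^T H^(-1) g = sum_i g_i^2 / H_ii
  = (-4.5986)^2/12 + (7.8677)^2/1
  = 1.7623 + 61.9007 = 63.663
Step 3: Objective decrease = 0.5 * g^T H^(-1) g = 31.8315


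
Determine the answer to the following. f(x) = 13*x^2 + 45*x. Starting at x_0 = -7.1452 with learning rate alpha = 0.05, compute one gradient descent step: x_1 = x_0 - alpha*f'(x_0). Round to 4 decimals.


We compute the gradient at x_0 and apply the update.
f'(x) = 26*x + 45
f'(-7.1452) = 26*-7.1452 + 45 = -140.7752
x_1 = -7.1452 - 0.05*-140.7752 = -0.1064


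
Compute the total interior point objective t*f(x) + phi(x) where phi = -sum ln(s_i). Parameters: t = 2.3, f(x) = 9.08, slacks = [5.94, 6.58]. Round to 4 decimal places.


Step 1: Compute log-barrier.
ln values: [1.7817, 1.884]
phi = -(1.7817 + 1.884) = -3.6657
Step 2: Compute augmented objective.
t*f(x) = 2.3*9.08 = 20.884
Total = 20.884 - 3.6657 = 17.2183


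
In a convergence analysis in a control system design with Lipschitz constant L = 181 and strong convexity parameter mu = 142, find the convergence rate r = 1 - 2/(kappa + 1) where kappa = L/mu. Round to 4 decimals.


Step 1: Compute the condition number.
kappa = L/mu = 181/142 = 1.2746
Step 2: Compute the convergence rate.
r = 1 - 2/(kappa + 1) = 1 - 2*mu/(L + mu) = (L - mu)/(L + mu) = 39/323 = 0.1207


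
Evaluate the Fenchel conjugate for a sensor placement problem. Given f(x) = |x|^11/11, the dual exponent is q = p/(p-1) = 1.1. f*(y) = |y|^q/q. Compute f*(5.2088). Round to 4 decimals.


The conjugate exponent q satisfies 1/p + 1/q = 1.
p = 11, so q = 11/(11 - 1) = 1.1
|y|^q = 5.2088^1.1 = 6.1434
f*(5.2088) = 6.1434 / 1.1 = 5.5849


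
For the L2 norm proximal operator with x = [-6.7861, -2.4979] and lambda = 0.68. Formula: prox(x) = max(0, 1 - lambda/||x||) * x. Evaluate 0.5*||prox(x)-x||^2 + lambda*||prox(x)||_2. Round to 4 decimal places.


Step 1: Compute ||x||.
||x|| = 7.2312
Step 2: Compute scaling factor.
scale = max(0, 1 - 0.68/7.2312) = 0.906
Step 3: prox(x) = [-6.148, -2.263]
||prox(x)|| = 6.5512
Step 4: Proximal objective.
0.5*||prox-x||^2 = 0.2312
lambda*||prox|| = 4.4548
Total = 4.686


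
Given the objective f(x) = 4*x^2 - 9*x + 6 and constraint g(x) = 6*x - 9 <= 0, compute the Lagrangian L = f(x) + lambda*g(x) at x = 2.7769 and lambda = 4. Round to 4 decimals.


Step 1: Evaluate f(x).
f(2.7769) = 4*2.7769^2 - 9*2.7769 + 6 = 11.8526
Step 2: Evaluate g(x).
g(2.7769) = 6*2.7769 - 9 = 7.6614
Step 3: Compute Lagrangian.
L = 11.8526 + 4*7.6614 = 42.4982


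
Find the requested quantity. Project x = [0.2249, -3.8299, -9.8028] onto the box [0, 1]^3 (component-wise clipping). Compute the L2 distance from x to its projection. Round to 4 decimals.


Project each component onto [0, 1].
clip(0.2249) = 0.2249, clip(-3.8299) = 0.0, clip(-9.8028) = 0.0
Projection = [0.2249, 0.0, 0.0]
Squared diffs: [0.0, 14.6681, 96.0949]
Distance = sqrt(110.763) = 10.5244


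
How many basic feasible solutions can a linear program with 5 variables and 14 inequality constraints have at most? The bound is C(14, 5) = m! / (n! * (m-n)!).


Each vertex corresponds to some choice of n active constraints out of m, so the number of vertices is at most C(m, n) = m! / (n!(m-n)!).
m = 14, n = 5
Numerator: 14 * 13 * 12 * 11 * 10
Denominator: 5! = 120
C(14, 5) = 2002


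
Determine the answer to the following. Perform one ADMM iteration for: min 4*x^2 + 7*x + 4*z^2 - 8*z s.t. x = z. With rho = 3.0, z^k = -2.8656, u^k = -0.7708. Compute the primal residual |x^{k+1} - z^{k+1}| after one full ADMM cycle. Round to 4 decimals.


ADMM iteration with rho = 3.0, z^k = -2.8656, u^k = -0.7708
Step 1: x-update.
Minimize 4*x^2 + 7*x + (3.0/2)*(x + 2.8656 - 0.7708)^2
FOC: (2*4 + 3.0)*x = -7 + 3.0*(-2.8656 + 0.7708)
x^{k+1} = -1.2077
Step 2: z-update.
Minimize 4*z^2 - 8*z + (3.0/2)*(-1.2077 - z - 0.7708)^2
FOC: (2*4 + 3.0)*z = 8 + 3.0*(-1.2077 - 0.7708)
z^{k+1} = 0.1877
Step 3: u-update.
u^{k+1} = -0.7708 - 1.2077 - 0.1877 = -2.1662
Step 4: Primal residual = |-1.2077 - 0.1877| = 1.3954


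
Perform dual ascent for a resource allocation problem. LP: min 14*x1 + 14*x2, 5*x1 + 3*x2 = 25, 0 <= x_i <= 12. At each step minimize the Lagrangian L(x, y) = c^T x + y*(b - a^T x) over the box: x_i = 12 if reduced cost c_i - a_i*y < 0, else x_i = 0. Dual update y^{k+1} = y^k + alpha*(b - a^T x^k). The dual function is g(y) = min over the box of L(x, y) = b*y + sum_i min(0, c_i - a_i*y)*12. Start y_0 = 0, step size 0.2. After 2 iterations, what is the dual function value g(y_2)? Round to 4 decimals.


Dual ascent for LP: min 14*x1 + 14*x2, 5*x1 + 3*x2 = 25, 0 <= x_i <= 12
Step 1: y^k = 0.0, reduced costs: (14.0, 14.0)
  x^k = (0.0, 0.0), subgradient = b - a^T x = 25.0
  y^{k+1} = 0.0 + 0.2*25.0 = 5.0
Step 2: y^k = 5.0, reduced costs: (-11.0, -1.0)
  x^k = (12.0, 12.0), subgradient = b - a^T x = -71.0
  y^{k+1} = 5.0 + 0.2*-71.0 = -9.2
Dual objective at y_2 = -9.2: reduced costs (60.0, 41.6), box minimizer x = (0.0, 0.0)
g(y_2) = b*y + (c1 - a1*y)*x1 + (c2 - a2*y)*x2 = 25*(-9.2) + 60.0*0.0 + 41.6*0.0 = -230.0 + 0.0 + 0.0 = -230.0


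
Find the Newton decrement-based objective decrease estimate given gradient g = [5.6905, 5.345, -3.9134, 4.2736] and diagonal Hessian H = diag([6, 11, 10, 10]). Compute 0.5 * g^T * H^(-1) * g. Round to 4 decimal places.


Step 1: H is diagonal, so H^(-1) * g = [0.9484, 0.4859, -0.3913, 0.4274].
Step 2: g^T H^(-1) g = sum_i g_i^2 / H_ii
  = (5.6905)^2/6 + (5.345)^2/11 + (-3.9134)^2/10 + (4.2736)^2/10
  = 5.397 + 2.5972 + 1.5315 + 1.8264 = 11.352
Step 3: Objective decrease = 0.5 * g^T H^(-1) g = 5.676


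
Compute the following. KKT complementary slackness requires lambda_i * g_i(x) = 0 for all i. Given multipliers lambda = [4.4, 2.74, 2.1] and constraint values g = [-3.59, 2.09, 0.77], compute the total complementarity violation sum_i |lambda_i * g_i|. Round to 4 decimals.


KKT complementary slackness check:
lambda_1 * g_1 = 4.4 * -3.59 = -15.796
lambda_2 * g_2 = 2.74 * 2.09 = 5.7266
lambda_3 * g_3 = 2.1 * 0.77 = 1.617
Total violation = 15.796 + 5.7266 + 1.617 = 23.1396


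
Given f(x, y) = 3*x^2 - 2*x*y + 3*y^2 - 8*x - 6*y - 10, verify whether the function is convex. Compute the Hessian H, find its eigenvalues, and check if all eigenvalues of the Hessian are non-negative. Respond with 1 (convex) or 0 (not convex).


The Hessian of f(x,y) = 3*x^2 - 2*x*y + 3*y^2 - 8*x - 6*y - 10 is:
H = [[6, -2], [-2, 6]]
Trace = 6 + 6 = 12
Determinant = 6*6 - (-2)^2 = 32
Discriminant = (12)^2 - 4*32 = 16.0
Eigenvalues: lambda_1 = 4.0, lambda_2 = 8.0
The function is convex.

1


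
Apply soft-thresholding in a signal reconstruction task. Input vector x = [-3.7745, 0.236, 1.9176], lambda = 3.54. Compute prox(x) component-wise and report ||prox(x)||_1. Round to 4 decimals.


Soft-thresholding with lambda = 3.54:
prox(-3.7745) = sign(-3.7745)*max(|-3.7745| - 3.54, 0) = -0.2345
prox(0.236) = sign(0.236)*max(|0.236| - 3.54, 0) = 0.0
prox(1.9176) = sign(1.9176)*max(|1.9176| - 3.54, 0) = 0.0
prox(x) = [-0.2345, 0.0, 0.0]
||prox(x)||_1 = 0.2345 + 0.0 + 0.0 = 0.2345


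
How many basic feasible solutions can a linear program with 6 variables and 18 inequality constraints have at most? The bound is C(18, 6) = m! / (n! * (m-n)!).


Each vertex corresponds to some choice of n active constraints out of m, so the number of vertices is at most C(m, n) = m! / (n!(m-n)!).
m = 18, n = 6
Numerator: 18 * 17 * 16 * 15 * 14 * 13
Denominator: 6! = 720
C(18, 6) = 18564


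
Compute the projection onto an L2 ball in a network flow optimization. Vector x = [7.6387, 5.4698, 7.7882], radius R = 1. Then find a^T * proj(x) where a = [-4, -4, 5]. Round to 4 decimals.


Step 1: Compute ||x|| (intermediates to 6 decimals).
||x|| = sqrt(7.6387^2 + 5.4698^2 + 7.7882^2) = 12.203463
Step 2: Project.
Since ||x|| > R, scale = R/||x|| = 1/12.203463 = 0.081944, proj(x) = scale * x
proj(x) = [0.625946, 0.448217, 0.638196]
Step 3: Dot product.
a^T * proj(x) = -4*0.625946 - 4*0.448217 + 5*0.638196 = -1.1057


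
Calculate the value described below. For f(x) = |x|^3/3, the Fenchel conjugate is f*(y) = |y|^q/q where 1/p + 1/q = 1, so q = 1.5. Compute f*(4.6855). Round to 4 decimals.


The conjugate exponent q satisfies 1/p + 1/q = 1.
p = 3, so q = 3/(3 - 1) = 1.5
|y|^q = 4.6855^1.5 = 10.1422
f*(4.6855) = 10.1422 / 1.5 = 6.7615


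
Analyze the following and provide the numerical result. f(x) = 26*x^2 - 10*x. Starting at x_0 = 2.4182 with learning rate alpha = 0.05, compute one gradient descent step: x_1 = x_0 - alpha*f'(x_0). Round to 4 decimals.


We compute the gradient at x_0 and apply the update.
f'(x) = 52*x - 10
f'(2.4182) = 52*2.4182 - 10 = 115.7464
x_1 = 2.4182 - 0.05*115.7464 = -3.3691


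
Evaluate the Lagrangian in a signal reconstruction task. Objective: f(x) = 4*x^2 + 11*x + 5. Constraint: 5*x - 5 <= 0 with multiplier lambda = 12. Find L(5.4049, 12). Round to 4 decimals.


Step 1: Evaluate f(x).
f(5.4049) = 4*5.4049^2 + 11*5.4049 + 5 = 181.3057
Step 2: Evaluate g(x).
g(5.4049) = 5*5.4049 - 5 = 22.0245
Step 3: Compute Lagrangian.
L = 181.3057 + 12*22.0245 = 445.5997


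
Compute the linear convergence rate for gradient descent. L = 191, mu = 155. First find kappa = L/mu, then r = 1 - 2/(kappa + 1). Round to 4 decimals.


Step 1: Compute the condition number.
kappa = L/mu = 191/155 = 1.2323
Step 2: Compute the convergence rate.
r = 1 - 2/(kappa + 1) = 1 - 2*mu/(L + mu) = (L - mu)/(L + mu) = 36/346 = 0.104


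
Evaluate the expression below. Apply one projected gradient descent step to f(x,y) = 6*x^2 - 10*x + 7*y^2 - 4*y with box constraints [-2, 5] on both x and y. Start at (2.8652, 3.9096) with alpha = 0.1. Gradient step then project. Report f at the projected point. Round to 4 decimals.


Step 1: Compute gradient at (2.8652, 3.9096).
grad_x = 2*6*2.8652 - 10 = 24.3824
grad_y = 2*7*3.9096 - 4 = 50.7344
Step 2: Gradient step.
x_raw = 2.8652 - 0.1*24.3824 = 0.427
y_raw = 3.9096 - 0.1*50.7344 = -1.1638
Step 3: Project onto [-2, 5].
x_proj = clip(0.427) = 0.427
y_proj = clip(-1.1638) = -1.1638
Step 4: Evaluate f.
f(0.427, -1.1638) = 10.9612


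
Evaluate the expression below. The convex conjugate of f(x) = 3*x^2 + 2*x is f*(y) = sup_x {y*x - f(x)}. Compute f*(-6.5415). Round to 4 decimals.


f*(y) = sup_x {y*x - a*x^2 - b*x} = sup_x {(y-b)*x - a*x^2}
FOC: (y - b) - 2a*x = 0 => x* = (y - b)/(2a)
x* = (-6.5415 - 2)/(2*3) = -1.4236
f*(-6.5415) = (y-b)^2/(4a) = (-6.5415 - 2)^2/(4*3)
= 72.9572/12 = 6.0798


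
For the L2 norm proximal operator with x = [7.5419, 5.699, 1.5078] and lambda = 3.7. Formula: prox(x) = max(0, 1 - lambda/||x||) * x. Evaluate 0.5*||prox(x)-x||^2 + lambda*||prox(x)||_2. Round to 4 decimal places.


Step 1: Compute ||x||.
||x|| = 9.5725
Step 2: Compute scaling factor.
scale = max(0, 1 - 3.7/9.5725) = 0.6135
Step 3: prox(x) = [4.6268, 3.4962, 0.925]
||prox(x)|| = 5.8725
Step 4: Proximal objective.
0.5*||prox-x||^2 = 6.845
lambda*||prox|| = 21.7283
Total = 28.5732


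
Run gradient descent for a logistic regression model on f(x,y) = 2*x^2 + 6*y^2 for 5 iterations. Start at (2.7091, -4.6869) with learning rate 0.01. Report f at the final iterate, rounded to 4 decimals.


Gradient descent on f(x,y) = 2*x^2 + 6*y^2.
Starting point: (2.7091, -4.6869), alpha = 0.01
Step 1: grad_x = 2*2*2.7091 = 10.8364, grad_y = 2*6*-4.6869 = -56.2428
  x_1 = 2.7091 - 0.01*10.8364 = 2.6007
  y_1 = -4.6869 - 0.01*-56.2428 = -4.1245
Step 2: grad_x = 2*2*2.6007 = 10.4029, grad_y = 2*6*-4.1245 = -49.4937
  x_2 = 2.6007 - 0.01*10.4029 = 2.4967
  y_2 = -4.1245 - 0.01*-49.4937 = -3.6295
Step 3: grad_x = 2*2*2.4967 = 9.9868, grad_y = 2*6*-3.6295 = -43.5544
  x_3 = 2.4967 - 0.01*9.9868 = 2.3968
  y_3 = -3.6295 - 0.01*-43.5544 = -3.194
Step 4: grad_x = 2*2*2.3968 = 9.5874, grad_y = 2*6*-3.194 = -38.3279
  x_4 = 2.3968 - 0.01*9.5874 = 2.301
  y_4 = -3.194 - 0.01*-38.3279 = -2.8107
Step 5: grad_x = 2*2*2.301 = 9.2039, grad_y = 2*6*-2.8107 = -33.7285
  x_5 = 2.301 - 0.01*9.2039 = 2.2089
  y_5 = -2.8107 - 0.01*-33.7285 = -2.4734
f(2.2089, -2.4734) = 2*2.2089^2 + 6*(-2.4734)^2 = 46.4657


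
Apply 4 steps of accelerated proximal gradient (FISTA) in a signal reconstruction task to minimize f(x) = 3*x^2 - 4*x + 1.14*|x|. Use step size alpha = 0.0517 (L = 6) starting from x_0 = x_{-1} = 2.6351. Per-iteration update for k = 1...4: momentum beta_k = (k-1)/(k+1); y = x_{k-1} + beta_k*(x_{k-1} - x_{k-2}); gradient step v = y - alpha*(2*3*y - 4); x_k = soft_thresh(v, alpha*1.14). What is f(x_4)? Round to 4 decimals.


FISTA on f(x) = 3*x^2 - 4*x + 1.14*|x|
L = 6, alpha = 0.0517
Iteration 1: beta = 0.0, y = 2.6351 + 0.0*(2.6351 - 2.6351) = 2.6351
  grad(y) = 11.8106, v = y - alpha*grad = 2.0245
  prox(v) = soft_thresh(2.0245, 0.0589) = 1.9656
Iteration 2: beta = 0.3333, y = 1.9656 + 0.3333*(1.9656 - 2.6351) = 1.7424
  grad(y) = 6.4542, v = y - alpha*grad = 1.4087
  prox(v) = soft_thresh(1.4087, 0.0589) = 1.3498
Iteration 3: beta = 0.5, y = 1.3498 + 0.5*(1.3498 - 1.9656) = 1.0418
  grad(y) = 2.2511, v = y - alpha*grad = 0.9255
  prox(v) = soft_thresh(0.9255, 0.0589) = 0.8665
Iteration 4: beta = 0.6, y = 0.8665 + 0.6*(0.8665 - 1.3498) = 0.5766
  grad(y) = -0.5404, v = y - alpha*grad = 0.6045
  prox(v) = soft_thresh(0.6045, 0.0589) = 0.5456
f(x_4) = 3*0.5456^2 - 4*0.5456 + 1.14*|0.5456| = -0.6674


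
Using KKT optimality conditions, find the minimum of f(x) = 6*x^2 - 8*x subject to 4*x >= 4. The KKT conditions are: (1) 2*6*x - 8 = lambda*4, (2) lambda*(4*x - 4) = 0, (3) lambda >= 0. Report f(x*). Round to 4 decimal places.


Step 1: Try lambda = 0 (constraint inactive).
x_unc = 8/(2*6) = 0.6667
Check: 4*0.6667 = 2.6668 < 4 -- violated!
Step 2: Constraint must be active: 4*x = 4
x* = 4/4 = 1.0
lambda = (2*6*1.0 - 8)/4 = 1.0
Step 3: Compute optimal value.
f(x*) = 6*1.0^2 - 8*1.0 = -2.0


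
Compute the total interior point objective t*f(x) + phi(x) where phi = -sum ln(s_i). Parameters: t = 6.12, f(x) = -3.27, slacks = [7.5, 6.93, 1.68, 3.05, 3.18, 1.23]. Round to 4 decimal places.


Step 1: Compute log-barrier.
ln values: [2.0149, 1.9359, 0.5188, 1.1151, 1.1569, 0.207]
phi = -(2.0149 + 1.9359 + 0.5188 + 1.1151 + 1.1569 + 0.207) = -6.9486
Step 2: Compute augmented objective.
t*f(x) = 6.12*-3.27 = -20.0124
Total = -20.0124 - 6.9486 = -26.961


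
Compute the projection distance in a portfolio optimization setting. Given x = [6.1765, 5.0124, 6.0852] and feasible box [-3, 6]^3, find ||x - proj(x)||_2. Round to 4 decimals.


Project each component onto [-3, 6].
clip(6.1765) = 6.0, clip(5.0124) = 5.0124, clip(6.0852) = 6.0
Projection = [6.0, 5.0124, 6.0]
Squared diffs: [0.0312, 0.0, 0.0073]
Distance = sqrt(0.0385) = 0.196


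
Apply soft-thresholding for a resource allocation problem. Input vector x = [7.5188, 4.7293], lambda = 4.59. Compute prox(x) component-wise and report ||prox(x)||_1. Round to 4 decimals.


Soft-thresholding with lambda = 4.59:
prox(7.5188) = sign(7.5188)*max(|7.5188| - 4.59, 0) = 2.9288
prox(4.7293) = sign(4.7293)*max(|4.7293| - 4.59, 0) = 0.1393
prox(x) = [2.9288, 0.1393]
||prox(x)||_1 = 2.9288 + 0.1393 = 3.0681


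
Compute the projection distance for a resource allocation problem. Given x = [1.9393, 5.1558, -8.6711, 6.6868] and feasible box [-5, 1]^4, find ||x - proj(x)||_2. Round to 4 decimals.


Project each component onto [-5, 1].
clip(1.9393) = 1.0, clip(5.1558) = 1.0, clip(-8.6711) = -5.0, clip(6.6868) = 1.0
Projection = [1.0, 1.0, -5.0, 1.0]
Squared diffs: [0.8823, 17.2707, 13.477, 32.3397]
Distance = sqrt(63.9697) = 7.9981


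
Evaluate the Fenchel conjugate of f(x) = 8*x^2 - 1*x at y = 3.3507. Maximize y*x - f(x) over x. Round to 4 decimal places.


f*(y) = sup_x {y*x - a*x^2 - b*x} = sup_x {(y-b)*x - a*x^2}
FOC: (y - b) - 2a*x = 0 => x* = (y - b)/(2a)
x* = (3.3507 + 1)/(2*8) = 0.2719
f*(3.3507) = (y-b)^2/(4a) = (3.3507 + 1)^2/(4*8)
= 18.9286/32 = 0.5915


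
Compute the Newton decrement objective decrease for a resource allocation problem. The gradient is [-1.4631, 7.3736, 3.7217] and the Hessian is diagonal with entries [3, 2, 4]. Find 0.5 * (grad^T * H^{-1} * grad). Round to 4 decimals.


Step 1: H is diagonal, so H^(-1) * g = [-0.4877, 3.6868, 0.9304].
Step 2: g^T H^(-1) g = sum_i g_i^2 / H_ii
  = (-1.4631)^2/3 + (7.3736)^2/2 + (3.7217)^2/4
  = 0.7136 + 27.185 + 3.4628 = 31.3613
Step 3: Objective decrease = 0.5 * g^T H^(-1) g = 15.6807


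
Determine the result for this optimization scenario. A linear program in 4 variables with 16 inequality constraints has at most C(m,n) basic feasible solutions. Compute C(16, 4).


Each vertex corresponds to some choice of n active constraints out of m, so the number of vertices is at most C(m, n) = m! / (n!(m-n)!).
m = 16, n = 4
Numerator: 16 * 15 * 14 * 13
Denominator: 4! = 24
C(16, 4) = 1820


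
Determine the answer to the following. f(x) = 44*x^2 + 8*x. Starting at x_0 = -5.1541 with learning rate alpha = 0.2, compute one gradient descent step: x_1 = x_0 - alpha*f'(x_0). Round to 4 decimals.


We compute the gradient at x_0 and apply the update.
f'(x) = 88*x + 8
f'(-5.1541) = 88*-5.1541 + 8 = -445.5608
x_1 = -5.1541 - 0.2*-445.5608 = 83.9581


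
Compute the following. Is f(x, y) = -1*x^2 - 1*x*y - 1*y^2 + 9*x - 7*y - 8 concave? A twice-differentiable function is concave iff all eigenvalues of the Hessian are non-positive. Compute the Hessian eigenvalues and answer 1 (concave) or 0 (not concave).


The Hessian of f(x,y) = -1*x^2 - 1*x*y - 1*y^2 + 9*x - 7*y - 8 is:
H = [[-2, -1], [-1, -2]]
Trace = -2 - 2 = -4
Determinant = -2*-2 - (-1)^2 = 3
Discriminant = (-4)^2 - 4*3 = 4.0
Eigenvalues: lambda_1 = -3.0, lambda_2 = -1.0
The function is concave.

1


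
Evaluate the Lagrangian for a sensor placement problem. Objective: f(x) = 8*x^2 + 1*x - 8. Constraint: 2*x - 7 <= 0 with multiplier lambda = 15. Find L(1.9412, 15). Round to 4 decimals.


Step 1: Evaluate f(x).
f(1.9412) = 8*1.9412^2 + 1*1.9412 - 8 = 24.0873
Step 2: Evaluate g(x).
g(1.9412) = 2*1.9412 - 7 = -3.1176
Step 3: Compute Lagrangian.
L = 24.0873 + 15*-3.1176 = -22.6767


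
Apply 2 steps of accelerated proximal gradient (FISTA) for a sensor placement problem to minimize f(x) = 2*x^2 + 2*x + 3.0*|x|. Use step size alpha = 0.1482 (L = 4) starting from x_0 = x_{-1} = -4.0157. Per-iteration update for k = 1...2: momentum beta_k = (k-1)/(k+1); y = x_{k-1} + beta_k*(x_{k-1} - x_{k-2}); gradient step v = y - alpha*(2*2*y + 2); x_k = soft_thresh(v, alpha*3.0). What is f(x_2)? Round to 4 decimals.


FISTA on f(x) = 2*x^2 + 2*x + 3.0*|x|
L = 4, alpha = 0.1482
Iteration 1: beta = 0.0, y = -4.0157 + 0.0*(-4.0157 + 4.0157) = -4.0157
  grad(y) = -14.0628, v = y - alpha*grad = -1.9316
  prox(v) = soft_thresh(-1.9316, 0.4446) = -1.487
Iteration 2: beta = 0.3333, y = -1.487 + 0.3333*(-1.487 + 4.0157) = -0.6441
  grad(y) = -0.5764, v = y - alpha*grad = -0.5587
  prox(v) = soft_thresh(-0.5587, 0.4446) = -0.1141
f(x_2) = 2*(-0.1141)^2 + 2*(-0.1141) + 3.0*|-0.1141| = 0.1401


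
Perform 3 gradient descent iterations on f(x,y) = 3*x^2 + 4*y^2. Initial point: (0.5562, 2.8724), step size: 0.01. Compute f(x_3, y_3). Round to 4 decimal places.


Gradient descent on f(x,y) = 3*x^2 + 4*y^2.
Starting point: (0.5562, 2.8724), alpha = 0.01
Step 1: grad_x = 2*3*0.5562 = 3.3372, grad_y = 2*4*2.8724 = 22.9792
  x_1 = 0.5562 - 0.01*3.3372 = 0.5228
  y_1 = 2.8724 - 0.01*22.9792 = 2.6426
Step 2: grad_x = 2*3*0.5228 = 3.137, grad_y = 2*4*2.6426 = 21.1409
  x_2 = 0.5228 - 0.01*3.137 = 0.4915
  y_2 = 2.6426 - 0.01*21.1409 = 2.4312
Step 3: grad_x = 2*3*0.4915 = 2.9487, grad_y = 2*4*2.4312 = 19.4496
  x_3 = 0.4915 - 0.01*2.9487 = 0.462
  y_3 = 2.4312 - 0.01*19.4496 = 2.2367
f(0.462, 2.2367) = 3*0.462^2 + 4*2.2367^2 = 20.6516


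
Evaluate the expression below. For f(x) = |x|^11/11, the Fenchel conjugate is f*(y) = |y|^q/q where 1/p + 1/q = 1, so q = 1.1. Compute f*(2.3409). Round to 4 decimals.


The conjugate exponent q satisfies 1/p + 1/q = 1.
p = 11, so q = 11/(11 - 1) = 1.1
|y|^q = 2.3409^1.1 = 2.5487
f*(2.3409) = 2.5487 / 1.1 = 2.317


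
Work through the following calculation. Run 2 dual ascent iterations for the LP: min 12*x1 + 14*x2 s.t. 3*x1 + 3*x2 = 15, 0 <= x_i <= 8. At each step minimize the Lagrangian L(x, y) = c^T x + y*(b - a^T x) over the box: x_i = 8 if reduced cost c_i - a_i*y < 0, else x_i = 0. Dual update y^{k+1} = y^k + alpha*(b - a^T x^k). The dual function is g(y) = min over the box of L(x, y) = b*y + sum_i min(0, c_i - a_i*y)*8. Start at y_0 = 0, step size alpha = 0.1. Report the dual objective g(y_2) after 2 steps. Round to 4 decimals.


Dual ascent for LP: min 12*x1 + 14*x2, 3*x1 + 3*x2 = 15, 0 <= x_i <= 8
Step 1: y^k = 0.0, reduced costs: (12.0, 14.0)
  x^k = (0.0, 0.0), subgradient = b - a^T x = 15.0
  y^{k+1} = 0.0 + 0.1*15.0 = 1.5
Step 2: y^k = 1.5, reduced costs: (7.5, 9.5)
  x^k = (0.0, 0.0), subgradient = b - a^T x = 15.0
  y^{k+1} = 1.5 + 0.1*15.0 = 3.0
Dual objective at y_2 = 3.0: reduced costs (3.0, 5.0), box minimizer x = (0.0, 0.0)
g(y_2) = b*y + (c1 - a1*y)*x1 + (c2 - a2*y)*x2 = 15*3.0 + 3.0*0.0 + 5.0*0.0 = 45.0 + 0.0 + 0.0 = 45.0


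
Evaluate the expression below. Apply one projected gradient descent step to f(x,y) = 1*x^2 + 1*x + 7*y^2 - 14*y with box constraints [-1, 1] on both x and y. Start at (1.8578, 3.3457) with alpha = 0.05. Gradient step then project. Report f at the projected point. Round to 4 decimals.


Step 1: Compute gradient at (1.8578, 3.3457).
grad_x = 2*1*1.8578 + 1 = 4.7156
grad_y = 2*7*3.3457 - 14 = 32.8398
Step 2: Gradient step.
x_raw = 1.8578 - 0.05*4.7156 = 1.622
y_raw = 3.3457 - 0.05*32.8398 = 1.7037
Step 3: Project onto [-1, 1].
x_proj = clip(1.622) = 1.0
y_proj = clip(1.7037) = 1.0
Step 4: Evaluate f.
f(1.0, 1.0) = -5.0


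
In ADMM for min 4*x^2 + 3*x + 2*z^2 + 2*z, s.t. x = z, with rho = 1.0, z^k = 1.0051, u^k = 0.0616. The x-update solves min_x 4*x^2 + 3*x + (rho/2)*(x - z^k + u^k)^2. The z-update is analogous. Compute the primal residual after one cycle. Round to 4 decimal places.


ADMM iteration with rho = 1.0, z^k = 1.0051, u^k = 0.0616
Step 1: x-update.
Minimize 4*x^2 + 3*x + (1.0/2)*(x - 1.0051 + 0.0616)^2
FOC: (2*4 + 1.0)*x = -3 + 1.0*(1.0051 - 0.0616)
x^{k+1} = -0.2285
Step 2: z-update.
Minimize 2*z^2 + 2*z + (1.0/2)*(-0.2285 - z + 0.0616)^2
FOC: (2*2 + 1.0)*z = -2 + 1.0*(-0.2285 + 0.0616)
z^{k+1} = -0.4334
Step 3: u-update.
u^{k+1} = 0.0616 - 0.2285 + 0.4334 = 0.2665
Step 4: Primal residual = |-0.2285 + 0.4334| = 0.2049


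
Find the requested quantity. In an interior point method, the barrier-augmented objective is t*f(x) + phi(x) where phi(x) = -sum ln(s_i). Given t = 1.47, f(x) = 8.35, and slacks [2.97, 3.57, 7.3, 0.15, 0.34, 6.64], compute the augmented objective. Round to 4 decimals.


Step 1: Compute log-barrier.
ln values: [1.0886, 1.2726, 1.9879, -1.8971, -1.0788, 1.8931]
phi = -(1.0886 + 1.2726 + 1.9879 - 1.8971 - 1.0788 + 1.8931) = -3.2662
Step 2: Compute augmented objective.
t*f(x) = 1.47*8.35 = 12.2745
Total = 12.2745 - 3.2662 = 9.0083


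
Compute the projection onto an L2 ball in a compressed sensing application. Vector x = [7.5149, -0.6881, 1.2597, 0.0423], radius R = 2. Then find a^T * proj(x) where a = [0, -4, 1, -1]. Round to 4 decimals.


Step 1: Compute ||x|| (intermediates to 6 decimals).
||x|| = sqrt(7.5149^2 + (-0.6881)^2 + 1.2597^2 + 0.0423^2) = 7.650872
Step 2: Project.
Since ||x|| > R, scale = R/||x|| = 2/7.650872 = 0.261408, proj(x) = scale * x
proj(x) = [1.964455, -0.179875, 0.329296, 0.011058]
Step 3: Dot product.
a^T * proj(x) = 0*1.964455 - 4*(-0.179875) + 1*0.329296 - 1*0.011058 = 1.0377


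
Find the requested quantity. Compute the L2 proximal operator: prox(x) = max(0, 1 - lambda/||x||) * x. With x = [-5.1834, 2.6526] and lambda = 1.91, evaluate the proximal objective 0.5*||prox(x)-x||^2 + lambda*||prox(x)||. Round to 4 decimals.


Step 1: Compute ||x||.
||x|| = 5.8227
Step 2: Compute scaling factor.
scale = max(0, 1 - 1.91/5.8227) = 0.672
Step 3: prox(x) = [-3.4831, 1.7825]
||prox(x)|| = 3.9127
Step 4: Proximal objective.
0.5*||prox-x||^2 = 1.8241
lambda*||prox|| = 7.4733
Total = 9.2973


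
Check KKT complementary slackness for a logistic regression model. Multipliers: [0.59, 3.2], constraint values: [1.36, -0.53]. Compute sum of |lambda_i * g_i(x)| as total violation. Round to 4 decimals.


KKT complementary slackness check:
lambda_1 * g_1 = 0.59 * 1.36 = 0.8024
lambda_2 * g_2 = 3.2 * -0.53 = -1.696
Total violation = 0.8024 + 1.696 = 2.4984


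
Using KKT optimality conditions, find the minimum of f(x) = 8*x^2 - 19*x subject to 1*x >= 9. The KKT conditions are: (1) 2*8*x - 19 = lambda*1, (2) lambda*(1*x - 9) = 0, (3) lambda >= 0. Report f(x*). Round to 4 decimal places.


Step 1: Try lambda = 0 (constraint inactive).
x_unc = 19/(2*8) = 1.1875
Check: 1*1.1875 = 1.1875 < 9 -- violated!
Step 2: Constraint must be active: 1*x = 9
x* = 9/1 = 9.0
lambda = (2*8*9.0 - 19)/1 = 125.0
Step 3: Compute optimal value.
f(x*) = 8*9.0^2 - 19*9.0 = 477.0


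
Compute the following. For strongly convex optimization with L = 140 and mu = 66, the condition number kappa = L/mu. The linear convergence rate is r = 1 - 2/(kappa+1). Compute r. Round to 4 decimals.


Step 1: Compute the condition number.
kappa = L/mu = 140/66 = 2.1212
Step 2: Compute the convergence rate.
r = 1 - 2/(kappa + 1) = 1 - 2*mu/(L + mu) = (L - mu)/(L + mu) = 74/206 = 0.3592


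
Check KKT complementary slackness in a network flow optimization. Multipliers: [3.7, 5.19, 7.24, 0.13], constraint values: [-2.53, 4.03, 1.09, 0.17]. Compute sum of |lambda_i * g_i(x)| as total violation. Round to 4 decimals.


KKT complementary slackness check:
lambda_1 * g_1 = 3.7 * -2.53 = -9.361
lambda_2 * g_2 = 5.19 * 4.03 = 20.9157
lambda_3 * g_3 = 7.24 * 1.09 = 7.8916
lambda_4 * g_4 = 0.13 * 0.17 = 0.0221
Total violation = 9.361 + 20.9157 + 7.8916 + 0.0221 = 38.1904


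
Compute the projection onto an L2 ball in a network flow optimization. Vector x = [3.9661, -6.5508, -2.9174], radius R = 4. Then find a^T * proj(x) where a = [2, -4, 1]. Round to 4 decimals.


Step 1: Compute ||x|| (intermediates to 6 decimals).
||x|| = sqrt(3.9661^2 + (-6.5508)^2 + (-2.9174)^2) = 8.194764
Step 2: Project.
Since ||x|| > R, scale = R/||x|| = 4/8.194764 = 0.488117, proj(x) = scale * x
proj(x) = [1.935921, -3.197557, -1.424033]
Step 3: Dot product.
a^T * proj(x) = 2*1.935921 - 4*(-3.197557) + 1*(-1.424033) = 15.238


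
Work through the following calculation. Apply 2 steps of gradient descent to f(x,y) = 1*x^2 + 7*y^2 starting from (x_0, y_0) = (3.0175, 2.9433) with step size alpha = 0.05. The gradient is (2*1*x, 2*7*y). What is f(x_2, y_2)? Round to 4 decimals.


Gradient descent on f(x,y) = 1*x^2 + 7*y^2.
Starting point: (3.0175, 2.9433), alpha = 0.05
Step 1: grad_x = 2*1*3.0175 = 6.035, grad_y = 2*7*2.9433 = 41.2062
  x_1 = 3.0175 - 0.05*6.035 = 2.7158
  y_1 = 2.9433 - 0.05*41.2062 = 0.883
Step 2: grad_x = 2*1*2.7158 = 5.4315, grad_y = 2*7*0.883 = 12.3619
  x_2 = 2.7158 - 0.05*5.4315 = 2.4442
  y_2 = 0.883 - 0.05*12.3619 = 0.2649
f(2.4442, 0.2649) = 1*2.4442^2 + 7*0.2649^2 = 6.4652


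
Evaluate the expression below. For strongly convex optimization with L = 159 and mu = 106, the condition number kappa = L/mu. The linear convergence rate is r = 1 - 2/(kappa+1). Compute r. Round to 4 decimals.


Step 1: Compute the condition number.
kappa = L/mu = 159/106 = 1.5
Step 2: Compute the convergence rate.
r = 1 - 2/(kappa + 1) = 1 - 2*mu/(L + mu) = (L - mu)/(L + mu) = 53/265 = 0.2
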